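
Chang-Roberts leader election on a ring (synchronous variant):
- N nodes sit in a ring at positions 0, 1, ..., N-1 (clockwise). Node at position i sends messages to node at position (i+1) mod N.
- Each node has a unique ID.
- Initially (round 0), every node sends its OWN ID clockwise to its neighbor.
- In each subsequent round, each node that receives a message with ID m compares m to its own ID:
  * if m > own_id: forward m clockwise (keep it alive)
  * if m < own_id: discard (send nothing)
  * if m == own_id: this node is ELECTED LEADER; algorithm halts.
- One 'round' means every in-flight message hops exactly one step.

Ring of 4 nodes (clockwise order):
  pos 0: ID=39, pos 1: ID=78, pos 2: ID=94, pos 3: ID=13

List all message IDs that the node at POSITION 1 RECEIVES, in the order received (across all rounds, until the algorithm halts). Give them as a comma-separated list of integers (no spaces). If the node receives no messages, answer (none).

Answer: 39,94

Derivation:
Round 1: pos1(id78) recv 39: drop; pos2(id94) recv 78: drop; pos3(id13) recv 94: fwd; pos0(id39) recv 13: drop
Round 2: pos0(id39) recv 94: fwd
Round 3: pos1(id78) recv 94: fwd
Round 4: pos2(id94) recv 94: ELECTED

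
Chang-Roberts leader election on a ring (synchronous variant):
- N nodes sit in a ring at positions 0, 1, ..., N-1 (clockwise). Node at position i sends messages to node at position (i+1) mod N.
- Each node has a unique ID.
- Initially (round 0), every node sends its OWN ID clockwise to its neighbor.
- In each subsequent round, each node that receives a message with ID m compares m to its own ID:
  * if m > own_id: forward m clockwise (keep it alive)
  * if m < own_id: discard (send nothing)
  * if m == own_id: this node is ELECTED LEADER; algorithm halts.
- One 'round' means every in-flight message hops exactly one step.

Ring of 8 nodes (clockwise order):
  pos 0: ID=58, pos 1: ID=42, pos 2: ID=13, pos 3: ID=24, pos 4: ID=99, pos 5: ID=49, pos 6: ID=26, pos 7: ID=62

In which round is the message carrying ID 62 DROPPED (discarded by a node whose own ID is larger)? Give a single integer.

Round 1: pos1(id42) recv 58: fwd; pos2(id13) recv 42: fwd; pos3(id24) recv 13: drop; pos4(id99) recv 24: drop; pos5(id49) recv 99: fwd; pos6(id26) recv 49: fwd; pos7(id62) recv 26: drop; pos0(id58) recv 62: fwd
Round 2: pos2(id13) recv 58: fwd; pos3(id24) recv 42: fwd; pos6(id26) recv 99: fwd; pos7(id62) recv 49: drop; pos1(id42) recv 62: fwd
Round 3: pos3(id24) recv 58: fwd; pos4(id99) recv 42: drop; pos7(id62) recv 99: fwd; pos2(id13) recv 62: fwd
Round 4: pos4(id99) recv 58: drop; pos0(id58) recv 99: fwd; pos3(id24) recv 62: fwd
Round 5: pos1(id42) recv 99: fwd; pos4(id99) recv 62: drop
Round 6: pos2(id13) recv 99: fwd
Round 7: pos3(id24) recv 99: fwd
Round 8: pos4(id99) recv 99: ELECTED
Message ID 62 originates at pos 7; dropped at pos 4 in round 5

Answer: 5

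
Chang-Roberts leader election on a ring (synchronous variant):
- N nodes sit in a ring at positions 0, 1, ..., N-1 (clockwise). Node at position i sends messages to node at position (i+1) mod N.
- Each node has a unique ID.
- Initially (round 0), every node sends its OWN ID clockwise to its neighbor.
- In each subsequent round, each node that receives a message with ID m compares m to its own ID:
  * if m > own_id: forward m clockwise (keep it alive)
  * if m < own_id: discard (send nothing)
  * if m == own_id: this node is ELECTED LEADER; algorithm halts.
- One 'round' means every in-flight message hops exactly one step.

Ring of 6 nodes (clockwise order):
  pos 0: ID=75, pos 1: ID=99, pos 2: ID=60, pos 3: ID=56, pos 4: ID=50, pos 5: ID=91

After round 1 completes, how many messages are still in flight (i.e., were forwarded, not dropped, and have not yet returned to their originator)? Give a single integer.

Round 1: pos1(id99) recv 75: drop; pos2(id60) recv 99: fwd; pos3(id56) recv 60: fwd; pos4(id50) recv 56: fwd; pos5(id91) recv 50: drop; pos0(id75) recv 91: fwd
After round 1: 4 messages still in flight

Answer: 4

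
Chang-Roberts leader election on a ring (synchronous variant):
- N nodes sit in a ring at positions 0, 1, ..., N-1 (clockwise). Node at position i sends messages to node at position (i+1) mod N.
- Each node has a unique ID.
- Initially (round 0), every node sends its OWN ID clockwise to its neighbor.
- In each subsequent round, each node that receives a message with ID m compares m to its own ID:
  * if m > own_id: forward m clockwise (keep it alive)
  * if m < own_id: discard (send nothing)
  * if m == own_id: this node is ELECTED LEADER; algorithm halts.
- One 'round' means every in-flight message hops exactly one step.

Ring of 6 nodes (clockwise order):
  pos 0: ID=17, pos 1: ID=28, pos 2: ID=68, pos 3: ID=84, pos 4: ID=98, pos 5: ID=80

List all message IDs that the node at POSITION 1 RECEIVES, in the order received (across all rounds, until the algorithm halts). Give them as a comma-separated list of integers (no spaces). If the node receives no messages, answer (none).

Round 1: pos1(id28) recv 17: drop; pos2(id68) recv 28: drop; pos3(id84) recv 68: drop; pos4(id98) recv 84: drop; pos5(id80) recv 98: fwd; pos0(id17) recv 80: fwd
Round 2: pos0(id17) recv 98: fwd; pos1(id28) recv 80: fwd
Round 3: pos1(id28) recv 98: fwd; pos2(id68) recv 80: fwd
Round 4: pos2(id68) recv 98: fwd; pos3(id84) recv 80: drop
Round 5: pos3(id84) recv 98: fwd
Round 6: pos4(id98) recv 98: ELECTED

Answer: 17,80,98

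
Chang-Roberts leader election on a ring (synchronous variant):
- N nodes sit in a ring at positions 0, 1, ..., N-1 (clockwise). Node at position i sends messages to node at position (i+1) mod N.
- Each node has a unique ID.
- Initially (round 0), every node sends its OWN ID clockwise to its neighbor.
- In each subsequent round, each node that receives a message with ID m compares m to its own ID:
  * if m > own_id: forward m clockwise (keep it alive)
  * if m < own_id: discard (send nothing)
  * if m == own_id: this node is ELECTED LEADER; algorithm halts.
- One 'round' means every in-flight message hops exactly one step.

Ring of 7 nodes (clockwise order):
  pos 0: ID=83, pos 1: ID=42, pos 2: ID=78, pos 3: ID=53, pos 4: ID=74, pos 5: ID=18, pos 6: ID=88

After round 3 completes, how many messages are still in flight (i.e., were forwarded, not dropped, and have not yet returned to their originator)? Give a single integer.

Answer: 3

Derivation:
Round 1: pos1(id42) recv 83: fwd; pos2(id78) recv 42: drop; pos3(id53) recv 78: fwd; pos4(id74) recv 53: drop; pos5(id18) recv 74: fwd; pos6(id88) recv 18: drop; pos0(id83) recv 88: fwd
Round 2: pos2(id78) recv 83: fwd; pos4(id74) recv 78: fwd; pos6(id88) recv 74: drop; pos1(id42) recv 88: fwd
Round 3: pos3(id53) recv 83: fwd; pos5(id18) recv 78: fwd; pos2(id78) recv 88: fwd
After round 3: 3 messages still in flight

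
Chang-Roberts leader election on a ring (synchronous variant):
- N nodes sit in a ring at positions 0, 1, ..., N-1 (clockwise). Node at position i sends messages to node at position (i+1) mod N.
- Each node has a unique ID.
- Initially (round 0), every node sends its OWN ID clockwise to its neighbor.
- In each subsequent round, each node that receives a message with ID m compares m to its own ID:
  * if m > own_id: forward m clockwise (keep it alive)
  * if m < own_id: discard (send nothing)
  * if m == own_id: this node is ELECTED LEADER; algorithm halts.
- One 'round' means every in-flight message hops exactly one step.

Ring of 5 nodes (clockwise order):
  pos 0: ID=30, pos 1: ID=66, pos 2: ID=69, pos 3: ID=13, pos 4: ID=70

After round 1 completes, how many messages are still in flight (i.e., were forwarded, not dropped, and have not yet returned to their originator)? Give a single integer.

Round 1: pos1(id66) recv 30: drop; pos2(id69) recv 66: drop; pos3(id13) recv 69: fwd; pos4(id70) recv 13: drop; pos0(id30) recv 70: fwd
After round 1: 2 messages still in flight

Answer: 2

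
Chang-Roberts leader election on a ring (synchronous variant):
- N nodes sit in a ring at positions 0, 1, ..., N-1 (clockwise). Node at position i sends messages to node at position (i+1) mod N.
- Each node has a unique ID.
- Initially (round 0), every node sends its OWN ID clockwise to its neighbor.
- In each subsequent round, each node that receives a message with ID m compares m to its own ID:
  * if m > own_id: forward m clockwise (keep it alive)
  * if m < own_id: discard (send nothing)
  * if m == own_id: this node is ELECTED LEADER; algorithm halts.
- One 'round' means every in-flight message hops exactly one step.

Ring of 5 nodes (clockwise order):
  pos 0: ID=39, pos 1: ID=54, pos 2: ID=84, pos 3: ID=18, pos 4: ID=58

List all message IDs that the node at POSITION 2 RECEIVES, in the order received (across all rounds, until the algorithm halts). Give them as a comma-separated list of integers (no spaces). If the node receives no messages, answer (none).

Round 1: pos1(id54) recv 39: drop; pos2(id84) recv 54: drop; pos3(id18) recv 84: fwd; pos4(id58) recv 18: drop; pos0(id39) recv 58: fwd
Round 2: pos4(id58) recv 84: fwd; pos1(id54) recv 58: fwd
Round 3: pos0(id39) recv 84: fwd; pos2(id84) recv 58: drop
Round 4: pos1(id54) recv 84: fwd
Round 5: pos2(id84) recv 84: ELECTED

Answer: 54,58,84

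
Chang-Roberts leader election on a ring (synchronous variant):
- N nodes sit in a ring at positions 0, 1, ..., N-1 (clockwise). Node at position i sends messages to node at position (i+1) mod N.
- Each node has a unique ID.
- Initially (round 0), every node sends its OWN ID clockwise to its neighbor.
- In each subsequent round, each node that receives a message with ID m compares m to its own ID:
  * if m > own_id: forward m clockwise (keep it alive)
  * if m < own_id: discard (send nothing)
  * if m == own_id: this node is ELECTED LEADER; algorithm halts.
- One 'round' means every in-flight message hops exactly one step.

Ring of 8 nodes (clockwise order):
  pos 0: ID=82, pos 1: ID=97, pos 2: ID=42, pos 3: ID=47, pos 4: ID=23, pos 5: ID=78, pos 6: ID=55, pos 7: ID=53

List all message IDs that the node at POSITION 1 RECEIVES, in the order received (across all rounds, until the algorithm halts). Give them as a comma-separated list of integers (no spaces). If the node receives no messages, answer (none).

Answer: 82,97

Derivation:
Round 1: pos1(id97) recv 82: drop; pos2(id42) recv 97: fwd; pos3(id47) recv 42: drop; pos4(id23) recv 47: fwd; pos5(id78) recv 23: drop; pos6(id55) recv 78: fwd; pos7(id53) recv 55: fwd; pos0(id82) recv 53: drop
Round 2: pos3(id47) recv 97: fwd; pos5(id78) recv 47: drop; pos7(id53) recv 78: fwd; pos0(id82) recv 55: drop
Round 3: pos4(id23) recv 97: fwd; pos0(id82) recv 78: drop
Round 4: pos5(id78) recv 97: fwd
Round 5: pos6(id55) recv 97: fwd
Round 6: pos7(id53) recv 97: fwd
Round 7: pos0(id82) recv 97: fwd
Round 8: pos1(id97) recv 97: ELECTED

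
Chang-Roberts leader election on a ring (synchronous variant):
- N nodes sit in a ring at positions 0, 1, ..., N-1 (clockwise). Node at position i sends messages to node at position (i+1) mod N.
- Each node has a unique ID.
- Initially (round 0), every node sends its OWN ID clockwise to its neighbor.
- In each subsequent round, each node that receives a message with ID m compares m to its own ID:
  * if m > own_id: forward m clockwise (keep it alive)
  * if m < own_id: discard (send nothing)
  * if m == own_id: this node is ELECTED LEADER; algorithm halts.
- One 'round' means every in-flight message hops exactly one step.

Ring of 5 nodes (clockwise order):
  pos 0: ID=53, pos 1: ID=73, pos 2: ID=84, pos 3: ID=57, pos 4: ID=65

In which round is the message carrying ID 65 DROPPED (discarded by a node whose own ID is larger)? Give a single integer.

Answer: 2

Derivation:
Round 1: pos1(id73) recv 53: drop; pos2(id84) recv 73: drop; pos3(id57) recv 84: fwd; pos4(id65) recv 57: drop; pos0(id53) recv 65: fwd
Round 2: pos4(id65) recv 84: fwd; pos1(id73) recv 65: drop
Round 3: pos0(id53) recv 84: fwd
Round 4: pos1(id73) recv 84: fwd
Round 5: pos2(id84) recv 84: ELECTED
Message ID 65 originates at pos 4; dropped at pos 1 in round 2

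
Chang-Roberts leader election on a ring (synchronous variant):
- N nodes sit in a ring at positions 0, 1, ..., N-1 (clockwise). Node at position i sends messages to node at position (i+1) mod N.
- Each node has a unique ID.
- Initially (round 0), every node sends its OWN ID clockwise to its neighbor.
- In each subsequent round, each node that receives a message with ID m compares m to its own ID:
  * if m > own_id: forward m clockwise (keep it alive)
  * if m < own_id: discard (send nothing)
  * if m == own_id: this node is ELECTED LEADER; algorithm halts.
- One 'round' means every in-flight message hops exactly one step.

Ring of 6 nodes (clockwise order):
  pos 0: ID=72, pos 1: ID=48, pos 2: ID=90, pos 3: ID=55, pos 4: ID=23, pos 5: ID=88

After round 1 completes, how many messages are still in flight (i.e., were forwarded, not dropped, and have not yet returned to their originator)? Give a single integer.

Answer: 4

Derivation:
Round 1: pos1(id48) recv 72: fwd; pos2(id90) recv 48: drop; pos3(id55) recv 90: fwd; pos4(id23) recv 55: fwd; pos5(id88) recv 23: drop; pos0(id72) recv 88: fwd
After round 1: 4 messages still in flight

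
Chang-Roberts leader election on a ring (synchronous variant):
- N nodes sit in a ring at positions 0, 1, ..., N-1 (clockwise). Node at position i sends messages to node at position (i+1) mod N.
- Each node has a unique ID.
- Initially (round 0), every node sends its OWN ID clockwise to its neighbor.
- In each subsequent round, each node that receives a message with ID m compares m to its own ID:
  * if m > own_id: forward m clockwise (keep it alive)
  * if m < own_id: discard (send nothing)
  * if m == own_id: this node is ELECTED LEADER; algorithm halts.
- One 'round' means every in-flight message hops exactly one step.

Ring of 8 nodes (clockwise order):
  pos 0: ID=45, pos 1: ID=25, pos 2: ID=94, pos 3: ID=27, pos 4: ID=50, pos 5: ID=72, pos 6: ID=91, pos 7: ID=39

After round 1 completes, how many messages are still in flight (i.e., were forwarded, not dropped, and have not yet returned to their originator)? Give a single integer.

Round 1: pos1(id25) recv 45: fwd; pos2(id94) recv 25: drop; pos3(id27) recv 94: fwd; pos4(id50) recv 27: drop; pos5(id72) recv 50: drop; pos6(id91) recv 72: drop; pos7(id39) recv 91: fwd; pos0(id45) recv 39: drop
After round 1: 3 messages still in flight

Answer: 3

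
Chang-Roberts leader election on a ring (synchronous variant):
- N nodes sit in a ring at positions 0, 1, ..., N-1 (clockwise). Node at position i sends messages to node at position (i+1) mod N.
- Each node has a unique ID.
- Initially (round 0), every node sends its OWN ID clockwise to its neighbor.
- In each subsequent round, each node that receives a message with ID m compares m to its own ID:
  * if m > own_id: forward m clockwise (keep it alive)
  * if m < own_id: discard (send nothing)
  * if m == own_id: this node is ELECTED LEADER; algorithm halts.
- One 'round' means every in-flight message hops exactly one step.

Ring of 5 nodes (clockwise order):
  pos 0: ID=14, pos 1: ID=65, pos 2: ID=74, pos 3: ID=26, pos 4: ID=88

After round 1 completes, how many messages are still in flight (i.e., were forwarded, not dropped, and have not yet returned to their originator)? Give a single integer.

Round 1: pos1(id65) recv 14: drop; pos2(id74) recv 65: drop; pos3(id26) recv 74: fwd; pos4(id88) recv 26: drop; pos0(id14) recv 88: fwd
After round 1: 2 messages still in flight

Answer: 2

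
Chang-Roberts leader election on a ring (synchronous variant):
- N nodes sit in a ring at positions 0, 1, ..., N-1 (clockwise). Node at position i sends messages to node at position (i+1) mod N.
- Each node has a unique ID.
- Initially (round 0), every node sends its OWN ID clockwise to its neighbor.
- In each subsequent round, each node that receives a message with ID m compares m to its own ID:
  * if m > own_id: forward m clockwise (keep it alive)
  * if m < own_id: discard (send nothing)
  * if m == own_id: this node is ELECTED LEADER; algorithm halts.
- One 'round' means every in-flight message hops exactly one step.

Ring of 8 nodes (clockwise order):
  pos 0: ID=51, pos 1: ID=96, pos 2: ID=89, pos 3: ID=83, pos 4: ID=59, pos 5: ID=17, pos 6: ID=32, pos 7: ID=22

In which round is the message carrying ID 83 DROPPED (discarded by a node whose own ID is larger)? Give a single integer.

Answer: 6

Derivation:
Round 1: pos1(id96) recv 51: drop; pos2(id89) recv 96: fwd; pos3(id83) recv 89: fwd; pos4(id59) recv 83: fwd; pos5(id17) recv 59: fwd; pos6(id32) recv 17: drop; pos7(id22) recv 32: fwd; pos0(id51) recv 22: drop
Round 2: pos3(id83) recv 96: fwd; pos4(id59) recv 89: fwd; pos5(id17) recv 83: fwd; pos6(id32) recv 59: fwd; pos0(id51) recv 32: drop
Round 3: pos4(id59) recv 96: fwd; pos5(id17) recv 89: fwd; pos6(id32) recv 83: fwd; pos7(id22) recv 59: fwd
Round 4: pos5(id17) recv 96: fwd; pos6(id32) recv 89: fwd; pos7(id22) recv 83: fwd; pos0(id51) recv 59: fwd
Round 5: pos6(id32) recv 96: fwd; pos7(id22) recv 89: fwd; pos0(id51) recv 83: fwd; pos1(id96) recv 59: drop
Round 6: pos7(id22) recv 96: fwd; pos0(id51) recv 89: fwd; pos1(id96) recv 83: drop
Round 7: pos0(id51) recv 96: fwd; pos1(id96) recv 89: drop
Round 8: pos1(id96) recv 96: ELECTED
Message ID 83 originates at pos 3; dropped at pos 1 in round 6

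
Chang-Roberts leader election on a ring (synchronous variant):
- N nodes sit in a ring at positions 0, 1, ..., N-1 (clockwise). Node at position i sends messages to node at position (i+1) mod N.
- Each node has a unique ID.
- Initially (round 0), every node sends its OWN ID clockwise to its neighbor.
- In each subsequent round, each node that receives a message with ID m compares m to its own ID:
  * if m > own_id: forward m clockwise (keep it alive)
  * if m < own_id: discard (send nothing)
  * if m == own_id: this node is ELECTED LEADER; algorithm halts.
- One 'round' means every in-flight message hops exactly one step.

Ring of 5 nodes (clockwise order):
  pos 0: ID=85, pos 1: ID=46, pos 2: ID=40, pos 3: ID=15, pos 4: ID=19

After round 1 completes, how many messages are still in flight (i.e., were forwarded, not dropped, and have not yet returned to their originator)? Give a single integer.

Round 1: pos1(id46) recv 85: fwd; pos2(id40) recv 46: fwd; pos3(id15) recv 40: fwd; pos4(id19) recv 15: drop; pos0(id85) recv 19: drop
After round 1: 3 messages still in flight

Answer: 3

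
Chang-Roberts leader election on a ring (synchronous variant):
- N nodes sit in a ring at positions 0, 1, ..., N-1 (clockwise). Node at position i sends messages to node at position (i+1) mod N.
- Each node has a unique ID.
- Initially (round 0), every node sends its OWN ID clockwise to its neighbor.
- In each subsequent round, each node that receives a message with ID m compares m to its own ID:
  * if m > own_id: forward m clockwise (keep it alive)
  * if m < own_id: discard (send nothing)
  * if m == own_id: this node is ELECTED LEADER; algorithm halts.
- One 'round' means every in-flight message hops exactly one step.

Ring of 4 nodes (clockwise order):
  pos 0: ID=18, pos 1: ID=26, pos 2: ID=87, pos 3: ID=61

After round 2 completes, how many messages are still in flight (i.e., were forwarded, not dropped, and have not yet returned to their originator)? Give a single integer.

Answer: 2

Derivation:
Round 1: pos1(id26) recv 18: drop; pos2(id87) recv 26: drop; pos3(id61) recv 87: fwd; pos0(id18) recv 61: fwd
Round 2: pos0(id18) recv 87: fwd; pos1(id26) recv 61: fwd
After round 2: 2 messages still in flight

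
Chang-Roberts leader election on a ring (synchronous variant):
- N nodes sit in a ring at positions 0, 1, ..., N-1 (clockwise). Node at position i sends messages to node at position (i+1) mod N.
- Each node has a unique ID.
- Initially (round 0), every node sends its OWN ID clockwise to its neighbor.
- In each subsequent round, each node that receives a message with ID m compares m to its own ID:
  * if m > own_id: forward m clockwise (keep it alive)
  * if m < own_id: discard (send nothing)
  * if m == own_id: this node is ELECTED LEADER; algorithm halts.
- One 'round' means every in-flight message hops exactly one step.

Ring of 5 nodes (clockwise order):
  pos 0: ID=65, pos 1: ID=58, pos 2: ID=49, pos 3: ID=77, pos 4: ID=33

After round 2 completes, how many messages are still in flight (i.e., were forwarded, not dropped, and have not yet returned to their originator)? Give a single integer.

Round 1: pos1(id58) recv 65: fwd; pos2(id49) recv 58: fwd; pos3(id77) recv 49: drop; pos4(id33) recv 77: fwd; pos0(id65) recv 33: drop
Round 2: pos2(id49) recv 65: fwd; pos3(id77) recv 58: drop; pos0(id65) recv 77: fwd
After round 2: 2 messages still in flight

Answer: 2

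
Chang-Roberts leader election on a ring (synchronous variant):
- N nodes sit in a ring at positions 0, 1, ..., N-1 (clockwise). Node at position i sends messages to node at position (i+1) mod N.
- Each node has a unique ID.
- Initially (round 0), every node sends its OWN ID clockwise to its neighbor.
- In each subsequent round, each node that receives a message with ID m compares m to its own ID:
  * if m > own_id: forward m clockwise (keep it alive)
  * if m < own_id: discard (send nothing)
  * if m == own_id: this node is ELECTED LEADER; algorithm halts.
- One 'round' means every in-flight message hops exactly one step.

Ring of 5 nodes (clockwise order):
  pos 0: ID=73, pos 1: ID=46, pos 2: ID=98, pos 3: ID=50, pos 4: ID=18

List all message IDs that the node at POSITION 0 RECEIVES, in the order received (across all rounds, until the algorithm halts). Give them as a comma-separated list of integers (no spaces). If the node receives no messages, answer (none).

Round 1: pos1(id46) recv 73: fwd; pos2(id98) recv 46: drop; pos3(id50) recv 98: fwd; pos4(id18) recv 50: fwd; pos0(id73) recv 18: drop
Round 2: pos2(id98) recv 73: drop; pos4(id18) recv 98: fwd; pos0(id73) recv 50: drop
Round 3: pos0(id73) recv 98: fwd
Round 4: pos1(id46) recv 98: fwd
Round 5: pos2(id98) recv 98: ELECTED

Answer: 18,50,98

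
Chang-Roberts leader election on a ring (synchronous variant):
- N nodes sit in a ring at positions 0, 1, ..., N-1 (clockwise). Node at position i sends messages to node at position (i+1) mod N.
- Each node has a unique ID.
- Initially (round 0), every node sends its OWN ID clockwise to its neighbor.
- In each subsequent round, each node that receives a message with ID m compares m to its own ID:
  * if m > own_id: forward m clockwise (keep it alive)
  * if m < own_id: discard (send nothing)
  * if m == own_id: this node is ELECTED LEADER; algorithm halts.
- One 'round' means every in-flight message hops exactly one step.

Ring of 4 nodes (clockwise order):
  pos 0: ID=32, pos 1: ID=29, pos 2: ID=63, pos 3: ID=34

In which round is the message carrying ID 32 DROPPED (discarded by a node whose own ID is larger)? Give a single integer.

Round 1: pos1(id29) recv 32: fwd; pos2(id63) recv 29: drop; pos3(id34) recv 63: fwd; pos0(id32) recv 34: fwd
Round 2: pos2(id63) recv 32: drop; pos0(id32) recv 63: fwd; pos1(id29) recv 34: fwd
Round 3: pos1(id29) recv 63: fwd; pos2(id63) recv 34: drop
Round 4: pos2(id63) recv 63: ELECTED
Message ID 32 originates at pos 0; dropped at pos 2 in round 2

Answer: 2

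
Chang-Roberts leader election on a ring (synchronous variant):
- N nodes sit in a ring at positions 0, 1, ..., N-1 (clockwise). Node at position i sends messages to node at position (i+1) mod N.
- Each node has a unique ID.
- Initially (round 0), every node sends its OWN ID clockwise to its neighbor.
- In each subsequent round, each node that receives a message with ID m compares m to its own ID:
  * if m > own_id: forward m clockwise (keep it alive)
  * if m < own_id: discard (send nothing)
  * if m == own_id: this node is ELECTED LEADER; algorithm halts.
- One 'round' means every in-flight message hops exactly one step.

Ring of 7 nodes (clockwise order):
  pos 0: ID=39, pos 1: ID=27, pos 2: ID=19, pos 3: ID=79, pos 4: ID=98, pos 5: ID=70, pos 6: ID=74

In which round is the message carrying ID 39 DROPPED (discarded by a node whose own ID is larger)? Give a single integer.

Round 1: pos1(id27) recv 39: fwd; pos2(id19) recv 27: fwd; pos3(id79) recv 19: drop; pos4(id98) recv 79: drop; pos5(id70) recv 98: fwd; pos6(id74) recv 70: drop; pos0(id39) recv 74: fwd
Round 2: pos2(id19) recv 39: fwd; pos3(id79) recv 27: drop; pos6(id74) recv 98: fwd; pos1(id27) recv 74: fwd
Round 3: pos3(id79) recv 39: drop; pos0(id39) recv 98: fwd; pos2(id19) recv 74: fwd
Round 4: pos1(id27) recv 98: fwd; pos3(id79) recv 74: drop
Round 5: pos2(id19) recv 98: fwd
Round 6: pos3(id79) recv 98: fwd
Round 7: pos4(id98) recv 98: ELECTED
Message ID 39 originates at pos 0; dropped at pos 3 in round 3

Answer: 3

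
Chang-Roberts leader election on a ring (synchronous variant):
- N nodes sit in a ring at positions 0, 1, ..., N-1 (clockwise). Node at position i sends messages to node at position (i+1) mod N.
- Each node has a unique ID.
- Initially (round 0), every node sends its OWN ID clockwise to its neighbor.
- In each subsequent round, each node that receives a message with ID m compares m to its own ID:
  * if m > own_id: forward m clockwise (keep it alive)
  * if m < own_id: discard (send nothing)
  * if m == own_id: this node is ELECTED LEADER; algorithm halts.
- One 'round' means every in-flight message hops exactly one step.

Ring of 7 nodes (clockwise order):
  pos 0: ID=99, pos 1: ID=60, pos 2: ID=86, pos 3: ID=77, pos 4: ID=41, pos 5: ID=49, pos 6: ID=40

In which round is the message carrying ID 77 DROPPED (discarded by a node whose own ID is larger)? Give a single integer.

Round 1: pos1(id60) recv 99: fwd; pos2(id86) recv 60: drop; pos3(id77) recv 86: fwd; pos4(id41) recv 77: fwd; pos5(id49) recv 41: drop; pos6(id40) recv 49: fwd; pos0(id99) recv 40: drop
Round 2: pos2(id86) recv 99: fwd; pos4(id41) recv 86: fwd; pos5(id49) recv 77: fwd; pos0(id99) recv 49: drop
Round 3: pos3(id77) recv 99: fwd; pos5(id49) recv 86: fwd; pos6(id40) recv 77: fwd
Round 4: pos4(id41) recv 99: fwd; pos6(id40) recv 86: fwd; pos0(id99) recv 77: drop
Round 5: pos5(id49) recv 99: fwd; pos0(id99) recv 86: drop
Round 6: pos6(id40) recv 99: fwd
Round 7: pos0(id99) recv 99: ELECTED
Message ID 77 originates at pos 3; dropped at pos 0 in round 4

Answer: 4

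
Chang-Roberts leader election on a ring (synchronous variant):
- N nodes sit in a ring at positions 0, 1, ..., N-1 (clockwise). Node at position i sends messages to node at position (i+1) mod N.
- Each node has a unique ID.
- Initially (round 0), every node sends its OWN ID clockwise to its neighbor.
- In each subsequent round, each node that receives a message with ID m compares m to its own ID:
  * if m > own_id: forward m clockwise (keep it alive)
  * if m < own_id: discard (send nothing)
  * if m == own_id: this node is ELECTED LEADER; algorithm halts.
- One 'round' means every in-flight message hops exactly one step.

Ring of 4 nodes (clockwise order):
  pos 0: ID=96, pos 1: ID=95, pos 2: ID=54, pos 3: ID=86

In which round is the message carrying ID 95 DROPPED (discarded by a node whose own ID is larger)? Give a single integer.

Round 1: pos1(id95) recv 96: fwd; pos2(id54) recv 95: fwd; pos3(id86) recv 54: drop; pos0(id96) recv 86: drop
Round 2: pos2(id54) recv 96: fwd; pos3(id86) recv 95: fwd
Round 3: pos3(id86) recv 96: fwd; pos0(id96) recv 95: drop
Round 4: pos0(id96) recv 96: ELECTED
Message ID 95 originates at pos 1; dropped at pos 0 in round 3

Answer: 3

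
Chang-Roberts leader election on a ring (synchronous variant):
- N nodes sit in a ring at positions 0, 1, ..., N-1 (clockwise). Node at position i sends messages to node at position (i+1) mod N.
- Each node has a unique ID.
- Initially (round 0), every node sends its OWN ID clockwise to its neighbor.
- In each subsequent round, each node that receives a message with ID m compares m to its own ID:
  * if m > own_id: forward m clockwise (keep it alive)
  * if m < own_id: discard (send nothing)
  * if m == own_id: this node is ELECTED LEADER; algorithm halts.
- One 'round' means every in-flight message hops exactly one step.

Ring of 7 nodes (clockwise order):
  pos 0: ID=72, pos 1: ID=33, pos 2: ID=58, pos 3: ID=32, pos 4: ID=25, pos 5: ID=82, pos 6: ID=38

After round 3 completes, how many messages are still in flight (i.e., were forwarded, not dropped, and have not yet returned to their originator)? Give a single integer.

Round 1: pos1(id33) recv 72: fwd; pos2(id58) recv 33: drop; pos3(id32) recv 58: fwd; pos4(id25) recv 32: fwd; pos5(id82) recv 25: drop; pos6(id38) recv 82: fwd; pos0(id72) recv 38: drop
Round 2: pos2(id58) recv 72: fwd; pos4(id25) recv 58: fwd; pos5(id82) recv 32: drop; pos0(id72) recv 82: fwd
Round 3: pos3(id32) recv 72: fwd; pos5(id82) recv 58: drop; pos1(id33) recv 82: fwd
After round 3: 2 messages still in flight

Answer: 2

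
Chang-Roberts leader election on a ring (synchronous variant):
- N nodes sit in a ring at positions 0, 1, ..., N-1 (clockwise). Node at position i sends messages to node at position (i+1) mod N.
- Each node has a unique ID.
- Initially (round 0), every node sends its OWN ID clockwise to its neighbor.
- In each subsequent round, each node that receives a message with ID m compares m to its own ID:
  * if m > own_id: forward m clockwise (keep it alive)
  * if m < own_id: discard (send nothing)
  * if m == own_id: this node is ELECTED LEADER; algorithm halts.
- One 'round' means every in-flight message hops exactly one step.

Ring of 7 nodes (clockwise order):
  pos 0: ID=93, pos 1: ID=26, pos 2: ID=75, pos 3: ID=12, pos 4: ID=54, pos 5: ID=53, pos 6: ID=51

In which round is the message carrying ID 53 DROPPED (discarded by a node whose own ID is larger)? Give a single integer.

Answer: 2

Derivation:
Round 1: pos1(id26) recv 93: fwd; pos2(id75) recv 26: drop; pos3(id12) recv 75: fwd; pos4(id54) recv 12: drop; pos5(id53) recv 54: fwd; pos6(id51) recv 53: fwd; pos0(id93) recv 51: drop
Round 2: pos2(id75) recv 93: fwd; pos4(id54) recv 75: fwd; pos6(id51) recv 54: fwd; pos0(id93) recv 53: drop
Round 3: pos3(id12) recv 93: fwd; pos5(id53) recv 75: fwd; pos0(id93) recv 54: drop
Round 4: pos4(id54) recv 93: fwd; pos6(id51) recv 75: fwd
Round 5: pos5(id53) recv 93: fwd; pos0(id93) recv 75: drop
Round 6: pos6(id51) recv 93: fwd
Round 7: pos0(id93) recv 93: ELECTED
Message ID 53 originates at pos 5; dropped at pos 0 in round 2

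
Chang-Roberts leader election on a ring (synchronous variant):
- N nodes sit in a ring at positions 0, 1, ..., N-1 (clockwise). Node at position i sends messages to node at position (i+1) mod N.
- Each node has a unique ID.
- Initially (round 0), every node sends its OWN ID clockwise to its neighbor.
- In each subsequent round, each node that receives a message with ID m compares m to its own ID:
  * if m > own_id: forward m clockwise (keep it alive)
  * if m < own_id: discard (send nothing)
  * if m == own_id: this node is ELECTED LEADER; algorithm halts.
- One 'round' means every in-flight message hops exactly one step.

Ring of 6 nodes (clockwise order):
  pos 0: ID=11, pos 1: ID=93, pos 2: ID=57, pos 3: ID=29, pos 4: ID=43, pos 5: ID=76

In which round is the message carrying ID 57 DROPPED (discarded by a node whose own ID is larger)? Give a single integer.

Round 1: pos1(id93) recv 11: drop; pos2(id57) recv 93: fwd; pos3(id29) recv 57: fwd; pos4(id43) recv 29: drop; pos5(id76) recv 43: drop; pos0(id11) recv 76: fwd
Round 2: pos3(id29) recv 93: fwd; pos4(id43) recv 57: fwd; pos1(id93) recv 76: drop
Round 3: pos4(id43) recv 93: fwd; pos5(id76) recv 57: drop
Round 4: pos5(id76) recv 93: fwd
Round 5: pos0(id11) recv 93: fwd
Round 6: pos1(id93) recv 93: ELECTED
Message ID 57 originates at pos 2; dropped at pos 5 in round 3

Answer: 3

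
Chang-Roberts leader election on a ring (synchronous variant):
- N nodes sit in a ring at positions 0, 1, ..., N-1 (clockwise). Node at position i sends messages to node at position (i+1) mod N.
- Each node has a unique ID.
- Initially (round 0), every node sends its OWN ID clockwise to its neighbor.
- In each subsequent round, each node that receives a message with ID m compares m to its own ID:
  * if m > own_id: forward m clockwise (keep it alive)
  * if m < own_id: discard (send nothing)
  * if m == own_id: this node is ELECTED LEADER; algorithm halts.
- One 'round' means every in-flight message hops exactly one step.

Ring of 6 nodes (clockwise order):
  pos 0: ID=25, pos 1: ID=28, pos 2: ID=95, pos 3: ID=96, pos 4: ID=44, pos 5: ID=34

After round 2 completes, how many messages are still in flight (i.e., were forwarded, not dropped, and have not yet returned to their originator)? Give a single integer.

Answer: 3

Derivation:
Round 1: pos1(id28) recv 25: drop; pos2(id95) recv 28: drop; pos3(id96) recv 95: drop; pos4(id44) recv 96: fwd; pos5(id34) recv 44: fwd; pos0(id25) recv 34: fwd
Round 2: pos5(id34) recv 96: fwd; pos0(id25) recv 44: fwd; pos1(id28) recv 34: fwd
After round 2: 3 messages still in flight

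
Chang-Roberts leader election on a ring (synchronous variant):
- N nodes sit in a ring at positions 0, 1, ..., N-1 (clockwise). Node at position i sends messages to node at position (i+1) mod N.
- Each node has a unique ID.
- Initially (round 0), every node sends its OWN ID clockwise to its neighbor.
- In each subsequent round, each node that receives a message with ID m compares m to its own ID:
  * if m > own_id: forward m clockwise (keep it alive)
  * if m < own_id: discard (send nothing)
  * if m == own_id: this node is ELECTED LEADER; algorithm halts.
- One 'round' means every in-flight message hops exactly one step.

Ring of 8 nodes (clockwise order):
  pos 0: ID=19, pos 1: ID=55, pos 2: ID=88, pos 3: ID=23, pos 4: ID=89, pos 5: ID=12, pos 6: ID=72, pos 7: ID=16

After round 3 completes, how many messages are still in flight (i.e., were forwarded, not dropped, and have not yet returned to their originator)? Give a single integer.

Round 1: pos1(id55) recv 19: drop; pos2(id88) recv 55: drop; pos3(id23) recv 88: fwd; pos4(id89) recv 23: drop; pos5(id12) recv 89: fwd; pos6(id72) recv 12: drop; pos7(id16) recv 72: fwd; pos0(id19) recv 16: drop
Round 2: pos4(id89) recv 88: drop; pos6(id72) recv 89: fwd; pos0(id19) recv 72: fwd
Round 3: pos7(id16) recv 89: fwd; pos1(id55) recv 72: fwd
After round 3: 2 messages still in flight

Answer: 2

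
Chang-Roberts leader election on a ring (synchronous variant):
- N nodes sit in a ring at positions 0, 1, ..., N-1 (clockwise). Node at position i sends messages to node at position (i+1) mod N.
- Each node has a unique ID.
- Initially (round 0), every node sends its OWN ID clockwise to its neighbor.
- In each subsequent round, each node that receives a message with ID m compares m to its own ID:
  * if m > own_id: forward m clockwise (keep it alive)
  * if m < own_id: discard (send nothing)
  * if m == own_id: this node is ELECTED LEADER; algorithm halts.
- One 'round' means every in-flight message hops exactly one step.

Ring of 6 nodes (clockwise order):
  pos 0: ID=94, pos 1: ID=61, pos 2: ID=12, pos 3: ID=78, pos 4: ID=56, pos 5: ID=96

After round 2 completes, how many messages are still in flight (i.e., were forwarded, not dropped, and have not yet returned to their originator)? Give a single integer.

Round 1: pos1(id61) recv 94: fwd; pos2(id12) recv 61: fwd; pos3(id78) recv 12: drop; pos4(id56) recv 78: fwd; pos5(id96) recv 56: drop; pos0(id94) recv 96: fwd
Round 2: pos2(id12) recv 94: fwd; pos3(id78) recv 61: drop; pos5(id96) recv 78: drop; pos1(id61) recv 96: fwd
After round 2: 2 messages still in flight

Answer: 2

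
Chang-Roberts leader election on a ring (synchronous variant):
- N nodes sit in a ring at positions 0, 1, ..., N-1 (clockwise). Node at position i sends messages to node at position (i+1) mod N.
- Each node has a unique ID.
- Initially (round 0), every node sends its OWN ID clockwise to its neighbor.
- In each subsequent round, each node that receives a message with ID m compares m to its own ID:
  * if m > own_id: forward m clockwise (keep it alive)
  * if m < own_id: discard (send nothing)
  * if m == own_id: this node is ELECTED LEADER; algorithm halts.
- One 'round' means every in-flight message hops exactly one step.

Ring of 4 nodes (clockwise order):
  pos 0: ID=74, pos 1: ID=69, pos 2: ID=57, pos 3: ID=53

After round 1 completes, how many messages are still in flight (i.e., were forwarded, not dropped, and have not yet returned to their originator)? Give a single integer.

Round 1: pos1(id69) recv 74: fwd; pos2(id57) recv 69: fwd; pos3(id53) recv 57: fwd; pos0(id74) recv 53: drop
After round 1: 3 messages still in flight

Answer: 3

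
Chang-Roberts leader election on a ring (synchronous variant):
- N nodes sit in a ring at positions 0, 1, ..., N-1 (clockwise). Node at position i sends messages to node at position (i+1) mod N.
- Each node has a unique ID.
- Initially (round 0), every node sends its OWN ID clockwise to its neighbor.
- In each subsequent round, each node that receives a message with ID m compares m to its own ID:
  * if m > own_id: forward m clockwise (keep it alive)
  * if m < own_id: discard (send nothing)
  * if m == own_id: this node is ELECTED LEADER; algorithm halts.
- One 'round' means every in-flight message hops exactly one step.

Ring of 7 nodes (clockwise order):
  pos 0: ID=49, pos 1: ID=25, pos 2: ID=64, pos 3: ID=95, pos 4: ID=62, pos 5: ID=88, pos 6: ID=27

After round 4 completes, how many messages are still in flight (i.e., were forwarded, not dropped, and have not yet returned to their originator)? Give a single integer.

Round 1: pos1(id25) recv 49: fwd; pos2(id64) recv 25: drop; pos3(id95) recv 64: drop; pos4(id62) recv 95: fwd; pos5(id88) recv 62: drop; pos6(id27) recv 88: fwd; pos0(id49) recv 27: drop
Round 2: pos2(id64) recv 49: drop; pos5(id88) recv 95: fwd; pos0(id49) recv 88: fwd
Round 3: pos6(id27) recv 95: fwd; pos1(id25) recv 88: fwd
Round 4: pos0(id49) recv 95: fwd; pos2(id64) recv 88: fwd
After round 4: 2 messages still in flight

Answer: 2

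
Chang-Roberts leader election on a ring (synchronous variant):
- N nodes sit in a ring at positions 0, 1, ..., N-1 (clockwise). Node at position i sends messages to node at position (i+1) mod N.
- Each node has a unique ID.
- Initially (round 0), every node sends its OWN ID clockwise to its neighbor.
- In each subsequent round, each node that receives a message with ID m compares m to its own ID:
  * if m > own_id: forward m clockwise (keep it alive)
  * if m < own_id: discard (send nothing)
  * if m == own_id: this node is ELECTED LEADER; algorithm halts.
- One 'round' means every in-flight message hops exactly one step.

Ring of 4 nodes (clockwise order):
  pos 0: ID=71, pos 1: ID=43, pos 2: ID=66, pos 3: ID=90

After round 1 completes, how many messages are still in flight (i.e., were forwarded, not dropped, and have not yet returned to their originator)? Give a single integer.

Answer: 2

Derivation:
Round 1: pos1(id43) recv 71: fwd; pos2(id66) recv 43: drop; pos3(id90) recv 66: drop; pos0(id71) recv 90: fwd
After round 1: 2 messages still in flight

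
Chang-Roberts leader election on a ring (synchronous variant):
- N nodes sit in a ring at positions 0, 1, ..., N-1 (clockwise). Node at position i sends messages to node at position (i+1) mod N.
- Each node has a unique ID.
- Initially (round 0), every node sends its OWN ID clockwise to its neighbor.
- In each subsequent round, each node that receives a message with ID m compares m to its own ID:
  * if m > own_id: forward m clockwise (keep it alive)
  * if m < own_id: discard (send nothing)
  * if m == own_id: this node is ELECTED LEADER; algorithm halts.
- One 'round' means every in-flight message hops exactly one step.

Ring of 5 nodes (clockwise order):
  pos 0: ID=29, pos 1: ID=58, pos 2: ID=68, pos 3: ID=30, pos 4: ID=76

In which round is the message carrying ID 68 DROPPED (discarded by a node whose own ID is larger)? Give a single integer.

Answer: 2

Derivation:
Round 1: pos1(id58) recv 29: drop; pos2(id68) recv 58: drop; pos3(id30) recv 68: fwd; pos4(id76) recv 30: drop; pos0(id29) recv 76: fwd
Round 2: pos4(id76) recv 68: drop; pos1(id58) recv 76: fwd
Round 3: pos2(id68) recv 76: fwd
Round 4: pos3(id30) recv 76: fwd
Round 5: pos4(id76) recv 76: ELECTED
Message ID 68 originates at pos 2; dropped at pos 4 in round 2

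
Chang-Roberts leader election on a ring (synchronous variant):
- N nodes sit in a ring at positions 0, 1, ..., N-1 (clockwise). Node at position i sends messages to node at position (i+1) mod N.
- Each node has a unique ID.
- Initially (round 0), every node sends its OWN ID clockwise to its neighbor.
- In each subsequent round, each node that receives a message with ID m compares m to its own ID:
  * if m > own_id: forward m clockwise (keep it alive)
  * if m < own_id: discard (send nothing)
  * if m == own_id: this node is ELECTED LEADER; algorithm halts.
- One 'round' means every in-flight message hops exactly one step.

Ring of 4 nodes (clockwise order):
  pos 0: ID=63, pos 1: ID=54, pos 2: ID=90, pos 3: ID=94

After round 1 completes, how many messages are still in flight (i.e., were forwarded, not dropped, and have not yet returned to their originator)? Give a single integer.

Answer: 2

Derivation:
Round 1: pos1(id54) recv 63: fwd; pos2(id90) recv 54: drop; pos3(id94) recv 90: drop; pos0(id63) recv 94: fwd
After round 1: 2 messages still in flight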